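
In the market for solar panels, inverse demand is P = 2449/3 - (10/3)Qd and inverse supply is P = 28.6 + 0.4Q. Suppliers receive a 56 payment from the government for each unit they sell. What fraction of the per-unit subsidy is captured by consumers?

Consumer share = 25/28

Pre-subsidy: 2449/3 - (10/3)Q = 28.6 + 0.4Q gives Q* = 211 and P* = 113.
With the subsidy, sellers receive Ps = Pb + 56 for each unit, where Pb is the price buyers pay.
On the curves, Pb = 2449/3 - (10/3)Q and Ps = 28.6 + 0.4Q; the wedge Ps − Pb = 56 gives 28.6 + 0.4Q − (2449/3 - (10/3)Q) = 56, so Q' = 226.
Then Pb = 2449/3 − (10/3)·226 = 63 and Ps = 28.6 + 0.4·226 = 119.
Buyers' price falls by P* − Pb = 113 − 63 = 50; sellers' price rises by Ps − P* = 119 − 113 = 6.
So consumers capture 50/56 = 25/28 of each unit of subsidy.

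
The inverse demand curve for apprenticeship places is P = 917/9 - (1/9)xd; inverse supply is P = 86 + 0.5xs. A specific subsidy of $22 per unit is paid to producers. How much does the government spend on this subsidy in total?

Pre-subsidy: 917/9 - (1/9)x = 86 + 0.5x gives x* = 26 and P* = 99.
With the subsidy, sellers receive Ps = Pb + 22 for each unit, where Pb is the price buyers pay.
On the curves, Pb = 917/9 - (1/9)x and Ps = 86 + 0.5x; the wedge Ps − Pb = 22 gives 86 + 0.5x − (917/9 - (1/9)x) = 22, so x' = 62.
Then Pb = 917/9 − (1/9)·62 = 95 and Ps = 86 + 0.5·62 = 117.
Government outlay = subsidy × quantity = 22 × 62 = 1364.

Government cost = $1364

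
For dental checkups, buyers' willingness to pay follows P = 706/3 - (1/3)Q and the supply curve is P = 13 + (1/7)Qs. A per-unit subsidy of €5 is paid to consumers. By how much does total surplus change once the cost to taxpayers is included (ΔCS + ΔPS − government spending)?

Net change in total surplus = -€26.25

Pre-subsidy: 706/3 - (1/3)Q = 13 + (1/7)Q gives Q* = 466.9 and P* = 79.7.
With the rebate, buyers effectively pay Pb = Ps − 5, where Ps is the price sellers receive.
On the curves, Pb = 706/3 - (1/3)Q and Ps = 13 + (1/7)Q; the wedge Ps − Pb = 5 gives 13 + (1/7)Q − (706/3 - (1/3)Q) = 5, so Q' = 477.4.
Then Pb = 706/3 − (1/3)·477.4 = 76.2 and Ps = 13 + (1/7)·477.4 = 81.2.
ΔCS = ½(466.9 + 477.4)(79.7 − 76.2) = 1652.525; ΔPS = ½(466.9 + 477.4)(81.2 − 79.7) = 708.225.
Government spending = 5 × 477.4 = 2387.
Net change = 1652.525 + 708.225 − 2387 = -26.25. The loss equals the DWL triangle ½·5·10.5.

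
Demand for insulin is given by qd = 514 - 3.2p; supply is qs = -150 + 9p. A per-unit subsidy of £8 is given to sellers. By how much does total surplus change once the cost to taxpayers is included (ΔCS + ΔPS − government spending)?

Net change in total surplus = -4608/61

Pre-subsidy: 514 - 3.2p = -150 + 9p gives p* = 3320/61, q* = 20730/61.
With the subsidy, sellers receive ps = pb + 8 for each unit, where pb is the price buyers pay.
Supply in terms of pb becomes qs = -150 + 9(pb + 8) = -78 + 9pb. Setting this equal to demand: 514 - 3.2pb = -78 + 9pb, so pb = 2960/61.
Sellers receive ps = 2960/61 + 8 = 3448/61; q' = 514 − 3.2·(2960/61) = 21882/61.
ΔCS = ½(20730/61 + 21882/61)(3320/61 − 2960/61) = 7670160/3721; ΔPS = ½(20730/61 + 21882/61)(3448/61 − 3320/61) = 2727168/3721.
Government spending = 8 × 21882/61 = 175056/61.
Net change = 7670160/3721 + 2727168/3721 − 175056/61 = -4608/61. The loss equals the DWL triangle ½·8·1152/61.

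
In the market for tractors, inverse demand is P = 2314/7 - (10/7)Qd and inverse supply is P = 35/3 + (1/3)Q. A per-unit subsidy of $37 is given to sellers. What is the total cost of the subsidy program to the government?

Government cost = $7474

Pre-subsidy: 2314/7 - (10/7)Q = 35/3 + (1/3)Q gives Q* = 181 and P* = 72.
With the subsidy, sellers receive Ps = Pb + 37 for each unit, where Pb is the price buyers pay.
On the curves, Pb = 2314/7 - (10/7)Q and Ps = 35/3 + (1/3)Q; the wedge Ps − Pb = 37 gives 35/3 + (1/3)Q − (2314/7 - (10/7)Q) = 37, so Q' = 202.
Then Pb = 2314/7 − (10/7)·202 = 42 and Ps = 35/3 + (1/3)·202 = 79.
Government outlay = subsidy × quantity = 37 × 202 = 7474.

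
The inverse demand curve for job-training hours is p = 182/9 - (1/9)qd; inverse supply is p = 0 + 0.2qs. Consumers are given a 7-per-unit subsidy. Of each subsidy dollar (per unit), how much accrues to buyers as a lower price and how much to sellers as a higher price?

Buyers gain 2.5 per unit; sellers gain 4.5 per unit

Pre-subsidy: 182/9 - (1/9)q = 0 + 0.2q gives q* = 65 and p* = 13.
With the rebate, buyers effectively pay pb = ps − 7, where ps is the price sellers receive.
On the curves, pb = 182/9 - (1/9)q and ps = 0 + 0.2q; the wedge ps − pb = 7 gives 0 + 0.2q − (182/9 - (1/9)q) = 7, so q' = 87.5.
Then pb = 182/9 − (1/9)·87.5 = 10.5 and ps = 0 + 0.2·87.5 = 17.5.
Buyers' price falls by p* − pb = 13 − 10.5 = 2.5; sellers' price rises by ps − p* = 17.5 − 13 = 4.5.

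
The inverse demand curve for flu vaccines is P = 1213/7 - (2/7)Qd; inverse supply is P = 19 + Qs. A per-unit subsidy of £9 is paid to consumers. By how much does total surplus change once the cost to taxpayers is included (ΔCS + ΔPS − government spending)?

Net change in total surplus = -£31.5

Pre-subsidy: 1213/7 - (2/7)Q = 19 + Q gives Q* = 120 and P* = 139.
With the rebate, buyers effectively pay Pb = Ps − 9, where Ps is the price sellers receive.
On the curves, Pb = 1213/7 - (2/7)Q and Ps = 19 + Q; the wedge Ps − Pb = 9 gives 19 + Q − (1213/7 - (2/7)Q) = 9, so Q' = 127.
Then Pb = 1213/7 − (2/7)·127 = 137 and Ps = 19 + 1·127 = 146.
ΔCS = ½(120 + 127)(139 − 137) = 247; ΔPS = ½(120 + 127)(146 − 139) = 864.5.
Government spending = 9 × 127 = 1143.
Net change = 247 + 864.5 − 1143 = -31.5. The loss equals the DWL triangle ½·9·7.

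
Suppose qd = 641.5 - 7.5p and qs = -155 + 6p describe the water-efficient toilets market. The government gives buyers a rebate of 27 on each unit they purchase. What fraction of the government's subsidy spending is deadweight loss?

DWL / government spending = 45/289

Pre-subsidy: 641.5 - 7.5p = -155 + 6p gives p* = 59, q* = 199.
With the rebate, buyers effectively pay pb = ps − 27, where ps is the price sellers receive.
Demand in terms of ps becomes qd = 641.5 − 7.5(ps − 27) = 844 - 7.5ps. Setting this equal to supply: 844 - 7.5ps = -155 + 6ps, so ps = 74.
Buyers pay pb = 74 − 27 = 47; q' = -155 + 6·74 = 289.
ΔCS = ½(199 + 289)(59 − 47) = 2928; ΔPS = ½(199 + 289)(74 − 59) = 3660.
Government spending = 27 × 289 = 7803.
DWL = ½ × 27 × (289 − 199) = 1215; fraction = 1215 / 7803 = 45/289.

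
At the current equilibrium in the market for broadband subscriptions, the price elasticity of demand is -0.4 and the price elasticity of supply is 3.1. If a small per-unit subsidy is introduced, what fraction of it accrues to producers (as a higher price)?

For a small subsidy around the equilibrium, the benefit split depends on the relative slopes, which at a point are proportional to the elasticities.
Buyer share = εs/(εs + |εd|) = 3.1/(3.1 + 0.4) = 31/35; seller share = |εd|/(εs + |εd|) = 4/35.
So producers capture 4/35 of the subsidy.

Producer share = 4/35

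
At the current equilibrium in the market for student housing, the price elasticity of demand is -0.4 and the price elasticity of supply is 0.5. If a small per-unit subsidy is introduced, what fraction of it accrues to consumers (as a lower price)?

Consumer share = 5/9

For a small subsidy around the equilibrium, the benefit split depends on the relative slopes, which at a point are proportional to the elasticities.
Buyer share = εs/(εs + |εd|) = 0.5/(0.5 + 0.4) = 5/9; seller share = |εd|/(εs + |εd|) = 4/9.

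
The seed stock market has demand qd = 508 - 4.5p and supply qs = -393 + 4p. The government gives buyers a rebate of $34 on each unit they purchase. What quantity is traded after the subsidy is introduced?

Pre-subsidy: 508 - 4.5p = -393 + 4p gives p* = 106, q* = 31.
With the rebate, buyers effectively pay pb = ps − 34, where ps is the price sellers receive.
Demand in terms of ps becomes qd = 508 − 4.5(ps − 34) = 661 - 4.5ps. Setting this equal to supply: 661 - 4.5ps = -393 + 4ps, so ps = 124.
Buyers pay pb = 124 − 34 = 90; q' = -393 + 4·124 = 103.

q' = 103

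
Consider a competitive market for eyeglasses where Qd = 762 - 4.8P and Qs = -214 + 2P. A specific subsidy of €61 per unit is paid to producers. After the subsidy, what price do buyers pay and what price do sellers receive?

Pre-subsidy: 762 - 4.8P = -214 + 2P gives P* = 2440/17, Q* = 1242/17.
With the subsidy, sellers receive Ps = Pb + 61 for each unit, where Pb is the price buyers pay.
Supply in terms of Pb becomes Qs = -214 + 2(Pb + 61) = -92 + 2Pb. Setting this equal to demand: 762 - 4.8Pb = -92 + 2Pb, so Pb = 2135/17.
Sellers receive Ps = 2135/17 + 61 = 3172/17; Q' = 762 − 4.8·(2135/17) = 2706/17.

Buyers pay 2135/17; sellers receive 3172/17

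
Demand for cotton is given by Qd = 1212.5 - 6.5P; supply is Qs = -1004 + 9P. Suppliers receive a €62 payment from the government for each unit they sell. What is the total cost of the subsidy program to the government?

Government cost = €32054

Pre-subsidy: 1212.5 - 6.5P = -1004 + 9P gives P* = 143, Q* = 283.
With the subsidy, sellers receive Ps = Pb + 62 for each unit, where Pb is the price buyers pay.
Supply in terms of Pb becomes Qs = -1004 + 9(Pb + 62) = -446 + 9Pb. Setting this equal to demand: 1212.5 - 6.5Pb = -446 + 9Pb, so Pb = 107.
Sellers receive Ps = 107 + 62 = 169; Q' = 1212.5 − 6.5·107 = 517.
Government outlay = subsidy × quantity = 62 × 517 = 32054.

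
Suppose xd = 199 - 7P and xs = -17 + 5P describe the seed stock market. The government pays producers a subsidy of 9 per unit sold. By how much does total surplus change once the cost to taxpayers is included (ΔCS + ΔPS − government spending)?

Net change in total surplus = -118.125

Pre-subsidy: 199 - 7P = -17 + 5P gives P* = 18, x* = 73.
With the subsidy, sellers receive Ps = Pb + 9 for each unit, where Pb is the price buyers pay.
Supply in terms of Pb becomes xs = -17 + 5(Pb + 9) = 28 + 5Pb. Setting this equal to demand: 199 - 7Pb = 28 + 5Pb, so Pb = 14.25.
Sellers receive Ps = 14.25 + 9 = 23.25; x' = 199 − 7·14.25 = 99.25.
ΔCS = ½(73 + 99.25)(18 − 14.25) = 322.96875; ΔPS = ½(73 + 99.25)(23.25 − 18) = 452.15625.
Government spending = 9 × 99.25 = 893.25.
Net change = 322.96875 + 452.15625 − 893.25 = -118.125. The loss equals the DWL triangle ½·9·26.25.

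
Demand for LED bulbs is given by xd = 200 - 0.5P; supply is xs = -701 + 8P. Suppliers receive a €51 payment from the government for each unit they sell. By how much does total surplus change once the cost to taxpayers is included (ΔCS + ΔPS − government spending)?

Net change in total surplus = -€612

Pre-subsidy: 200 - 0.5P = -701 + 8P gives P* = 106, x* = 147.
With the subsidy, sellers receive Ps = Pb + 51 for each unit, where Pb is the price buyers pay.
Supply in terms of Pb becomes xs = -701 + 8(Pb + 51) = -293 + 8Pb. Setting this equal to demand: 200 - 0.5Pb = -293 + 8Pb, so Pb = 58.
Sellers receive Ps = 58 + 51 = 109; x' = 200 − 0.5·58 = 171.
ΔCS = ½(147 + 171)(106 − 58) = 7632; ΔPS = ½(147 + 171)(109 − 106) = 477.
Government spending = 51 × 171 = 8721.
Net change = 7632 + 477 − 8721 = -612. The loss equals the DWL triangle ½·51·24.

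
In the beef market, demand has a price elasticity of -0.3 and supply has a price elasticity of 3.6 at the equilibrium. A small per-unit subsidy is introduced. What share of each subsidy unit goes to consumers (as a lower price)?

Consumer share = 12/13

For a small subsidy around the equilibrium, the benefit split depends on the relative slopes, which at a point are proportional to the elasticities.
Buyer share = εs/(εs + |εd|) = 3.6/(3.6 + 0.3) = 12/13; seller share = |εd|/(εs + |εd|) = 1/13.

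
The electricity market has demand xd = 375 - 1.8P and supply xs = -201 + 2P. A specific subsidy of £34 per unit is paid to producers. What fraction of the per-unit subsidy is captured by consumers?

Pre-subsidy: 375 - 1.8P = -201 + 2P gives P* = 2880/19, x* = 1941/19.
With the subsidy, sellers receive Ps = Pb + 34 for each unit, where Pb is the price buyers pay.
Supply in terms of Pb becomes xs = -201 + 2(Pb + 34) = -133 + 2Pb. Setting this equal to demand: 375 - 1.8Pb = -133 + 2Pb, so Pb = 2540/19.
Sellers receive Ps = 2540/19 + 34 = 3186/19; x' = 375 − 1.8·(2540/19) = 2553/19.
Buyers' price falls by P* − Pb = 2880/19 − 2540/19 = 340/19; sellers' price rises by Ps − P* = 3186/19 − 2880/19 = 306/19.
So consumers capture (340/19)/34 = 10/19 of each unit of subsidy.

Consumer share = 10/19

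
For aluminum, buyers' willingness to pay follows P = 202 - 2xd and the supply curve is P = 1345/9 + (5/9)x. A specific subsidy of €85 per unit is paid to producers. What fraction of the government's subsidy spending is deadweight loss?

Pre-subsidy: 202 - 2x = 1345/9 + (5/9)x gives x* = 473/23 and P* = 3700/23.
With the subsidy, sellers receive Ps = Pb + 85 for each unit, where Pb is the price buyers pay.
On the curves, Pb = 202 - 2x and Ps = 1345/9 + (5/9)x; the wedge Ps − Pb = 85 gives 1345/9 + (5/9)x − (202 - 2x) = 85, so x' = 1238/23.
Then Pb = 202 − 2·(1238/23) = 2170/23 and Ps = 1345/9 + (5/9)·(1238/23) = 4125/23.
ΔCS = ½(473/23 + 1238/23)(3700/23 − 2170/23) = 1308915/529; ΔPS = ½(473/23 + 1238/23)(4125/23 − 3700/23) = 727175/1058.
Government spending = 85 × 1238/23 = 105230/23.
DWL = ½ × 85 × (1238/23 − 473/23) = 65025/46; fraction = (65025/46) / (105230/23) = 765/2476.

DWL / government spending = 765/2476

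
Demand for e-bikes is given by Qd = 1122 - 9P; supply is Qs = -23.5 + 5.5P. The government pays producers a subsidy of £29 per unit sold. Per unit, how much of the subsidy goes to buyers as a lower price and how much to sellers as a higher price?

Pre-subsidy: 1122 - 9P = -23.5 + 5.5P gives P* = 79, Q* = 411.
With the subsidy, sellers receive Ps = Pb + 29 for each unit, where Pb is the price buyers pay.
Supply in terms of Pb becomes Qs = -23.5 + 5.5(Pb + 29) = 136 + 5.5Pb. Setting this equal to demand: 1122 - 9Pb = 136 + 5.5Pb, so Pb = 68.
Sellers receive Ps = 68 + 29 = 97; Q' = 1122 − 9·68 = 510.
Buyers' price falls by P* − Pb = 79 − 68 = 11; sellers' price rises by Ps − P* = 97 − 79 = 18.

Buyers gain £11 per unit; sellers gain £18 per unit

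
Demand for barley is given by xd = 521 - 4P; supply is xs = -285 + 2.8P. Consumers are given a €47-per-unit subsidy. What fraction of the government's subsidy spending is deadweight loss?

Pre-subsidy: 521 - 4P = -285 + 2.8P gives P* = 2015/17, x* = 797/17.
With the rebate, buyers effectively pay Pb = Ps − 47, where Ps is the price sellers receive.
Demand in terms of Ps becomes xd = 521 − 4(Ps − 47) = 709 - 4Ps. Setting this equal to supply: 709 - 4Ps = -285 + 2.8Ps, so Ps = 2485/17.
Buyers pay Pb = 2485/17 − 47 = 1686/17; x' = -285 + 2.8·(2485/17) = 2113/17.
ΔCS = ½(797/17 + 2113/17)(2015/17 − 1686/17) = 478695/289; ΔPS = ½(797/17 + 2113/17)(2485/17 − 2015/17) = 683850/289.
Government spending = 47 × 2113/17 = 99311/17.
DWL = ½ × 47 × (2113/17 − 797/17) = 30926/17; fraction = (30926/17) / (99311/17) = 658/2113.

DWL / government spending = 658/2113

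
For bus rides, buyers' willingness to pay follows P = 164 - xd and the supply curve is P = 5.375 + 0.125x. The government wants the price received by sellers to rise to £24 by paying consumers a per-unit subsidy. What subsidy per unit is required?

At a seller price of 24, quantity supplied is -43 + 8·24 = 149.
Buyers absorb 149 only when they pay Pb = 164 − 1·149 = 15.
s = Ps − Pb = 24 − 15 = 9.

Required subsidy s = £9 per unit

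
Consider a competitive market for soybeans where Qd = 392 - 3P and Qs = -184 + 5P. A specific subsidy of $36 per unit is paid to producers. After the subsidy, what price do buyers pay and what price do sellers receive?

Buyers pay $49.5; sellers receive $85.5

Pre-subsidy: 392 - 3P = -184 + 5P gives P* = 72, Q* = 176.
With the subsidy, sellers receive Ps = Pb + 36 for each unit, where Pb is the price buyers pay.
Supply in terms of Pb becomes Qs = -184 + 5(Pb + 36) = -4 + 5Pb. Setting this equal to demand: 392 - 3Pb = -4 + 5Pb, so Pb = 49.5.
Sellers receive Ps = 49.5 + 36 = 85.5; Q' = 392 − 3·49.5 = 243.5.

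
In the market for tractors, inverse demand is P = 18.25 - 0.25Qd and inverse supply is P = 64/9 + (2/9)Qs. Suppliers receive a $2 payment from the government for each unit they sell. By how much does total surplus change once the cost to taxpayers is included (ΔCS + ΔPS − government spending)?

Net change in total surplus = -72/17

Pre-subsidy: 18.25 - 0.25Q = 64/9 + (2/9)Q gives Q* = 401/17 and P* = 210/17.
With the subsidy, sellers receive Ps = Pb + 2 for each unit, where Pb is the price buyers pay.
On the curves, Pb = 18.25 - 0.25Q and Ps = 64/9 + (2/9)Q; the wedge Ps − Pb = 2 gives 64/9 + (2/9)Q − (18.25 - 0.25Q) = 2, so Q' = 473/17.
Then Pb = 18.25 − 0.25·(473/17) = 192/17 and Ps = 64/9 + (2/9)·(473/17) = 226/17.
ΔCS = ½(401/17 + 473/17)(210/17 − 192/17) = 7866/289; ΔPS = ½(401/17 + 473/17)(226/17 − 210/17) = 6992/289.
Government spending = 2 × 473/17 = 946/17.
Net change = 7866/289 + 6992/289 − 946/17 = -72/17. The loss equals the DWL triangle ½·2·72/17.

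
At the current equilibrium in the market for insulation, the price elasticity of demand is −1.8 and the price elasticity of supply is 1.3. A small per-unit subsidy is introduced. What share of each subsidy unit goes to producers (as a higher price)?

Producer share = 18/31

For a small subsidy around the equilibrium, the benefit split depends on the relative slopes, which at a point are proportional to the elasticities.
Buyer share = εs/(εs + |εd|) = 1.3/(1.3 + 1.8) = 13/31; seller share = |εd|/(εs + |εd|) = 18/31.
So producers capture 18/31 of the subsidy.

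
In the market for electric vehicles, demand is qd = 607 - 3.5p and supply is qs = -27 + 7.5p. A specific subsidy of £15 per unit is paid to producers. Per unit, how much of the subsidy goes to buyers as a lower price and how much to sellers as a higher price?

Pre-subsidy: 607 - 3.5p = -27 + 7.5p gives p* = 634/11, q* = 4458/11.
With the subsidy, sellers receive ps = pb + 15 for each unit, where pb is the price buyers pay.
Supply in terms of pb becomes qs = -27 + 7.5(pb + 15) = 85.5 + 7.5pb. Setting this equal to demand: 607 - 3.5pb = 85.5 + 7.5pb, so pb = 1043/22.
Sellers receive ps = 1043/22 + 15 = 1373/22; q' = 607 − 3.5·(1043/22) = 19407/44.
Buyers' price falls by p* − pb = 634/11 − 1043/22 = 225/22; sellers' price rises by ps − p* = 1373/22 − 634/11 = 105/22.

Buyers gain 225/22 per unit; sellers gain 105/22 per unit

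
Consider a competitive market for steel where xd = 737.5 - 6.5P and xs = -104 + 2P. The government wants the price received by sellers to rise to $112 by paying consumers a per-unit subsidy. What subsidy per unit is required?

At a seller price of 112, quantity supplied is -104 + 2·112 = 120.
Buyers absorb 120 only when they pay Pb with 737.5 − 6.5·Pb = 120, i.e. Pb = 95.
s = Ps − Pb = 112 − 95 = 17.

Required subsidy s = $17 per unit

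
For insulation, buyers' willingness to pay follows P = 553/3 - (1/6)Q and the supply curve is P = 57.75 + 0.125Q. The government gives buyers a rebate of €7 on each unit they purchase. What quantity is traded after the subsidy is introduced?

Q' = 458

Pre-subsidy: 553/3 - (1/6)Q = 57.75 + 0.125Q gives Q* = 434 and P* = 112.
With the rebate, buyers effectively pay Pb = Ps − 7, where Ps is the price sellers receive.
On the curves, Pb = 553/3 - (1/6)Q and Ps = 57.75 + 0.125Q; the wedge Ps − Pb = 7 gives 57.75 + 0.125Q − (553/3 - (1/6)Q) = 7, so Q' = 458.
Then Pb = 553/3 − (1/6)·458 = 108 and Ps = 57.75 + 0.125·458 = 115.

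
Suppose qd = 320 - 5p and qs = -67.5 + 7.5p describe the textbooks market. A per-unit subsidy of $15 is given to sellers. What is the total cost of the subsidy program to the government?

Pre-subsidy: 320 - 5p = -67.5 + 7.5p gives p* = 31, q* = 165.
With the subsidy, sellers receive ps = pb + 15 for each unit, where pb is the price buyers pay.
Supply in terms of pb becomes qs = -67.5 + 7.5(pb + 15) = 45 + 7.5pb. Setting this equal to demand: 320 - 5pb = 45 + 7.5pb, so pb = 22.
Sellers receive ps = 22 + 15 = 37; q' = 320 − 5·22 = 210.
Government outlay = subsidy × quantity = 15 × 210 = 3150.

Government cost = $3150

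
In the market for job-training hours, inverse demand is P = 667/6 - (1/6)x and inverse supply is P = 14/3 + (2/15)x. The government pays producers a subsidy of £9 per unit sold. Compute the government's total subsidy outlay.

Government cost = £3465

Pre-subsidy: 667/6 - (1/6)x = 14/3 + (2/15)x gives x* = 355 and P* = 52.
With the subsidy, sellers receive Ps = Pb + 9 for each unit, where Pb is the price buyers pay.
On the curves, Pb = 667/6 - (1/6)x and Ps = 14/3 + (2/15)x; the wedge Ps − Pb = 9 gives 14/3 + (2/15)x − (667/6 - (1/6)x) = 9, so x' = 385.
Then Pb = 667/6 − (1/6)·385 = 47 and Ps = 14/3 + (2/15)·385 = 56.
Government outlay = subsidy × quantity = 9 × 385 = 3465.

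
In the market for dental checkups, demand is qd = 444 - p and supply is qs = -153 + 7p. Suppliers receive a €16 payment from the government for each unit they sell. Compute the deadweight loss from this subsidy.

Deadweight loss = €112

Pre-subsidy: 444 - p = -153 + 7p gives p* = 74.625, q* = 369.375.
With the subsidy, sellers receive ps = pb + 16 for each unit, where pb is the price buyers pay.
Supply in terms of pb becomes qs = -153 + 7(pb + 16) = -41 + 7pb. Setting this equal to demand: 444 - pb = -41 + 7pb, so pb = 60.625.
Sellers receive ps = 60.625 + 16 = 76.625; q' = 444 − 1·60.625 = 383.375.
The subsidy expands output by 383.375 − 369.375 = 14 past the efficient level; on those units the gap between marginal cost and willingness to pay runs from 0 up to 16.
DWL = ½ × 16 × 14 = 112.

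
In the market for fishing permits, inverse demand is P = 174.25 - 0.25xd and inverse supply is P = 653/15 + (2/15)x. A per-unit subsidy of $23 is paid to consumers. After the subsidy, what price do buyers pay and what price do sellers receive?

Buyers pay $74; sellers receive $97

Pre-subsidy: 174.25 - 0.25x = 653/15 + (2/15)x gives x* = 341 and P* = 89.
With the rebate, buyers effectively pay Pb = Ps − 23, where Ps is the price sellers receive.
On the curves, Pb = 174.25 - 0.25x and Ps = 653/15 + (2/15)x; the wedge Ps − Pb = 23 gives 653/15 + (2/15)x − (174.25 - 0.25x) = 23, so x' = 401.
Then Pb = 174.25 − 0.25·401 = 74 and Ps = 653/15 + (2/15)·401 = 97.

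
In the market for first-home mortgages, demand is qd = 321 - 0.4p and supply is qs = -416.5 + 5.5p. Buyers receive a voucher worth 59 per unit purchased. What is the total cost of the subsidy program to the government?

Government cost = 17287

Pre-subsidy: 321 - 0.4p = -416.5 + 5.5p gives p* = 125, q* = 271.
With the rebate, buyers effectively pay pb = ps − 59, where ps is the price sellers receive.
Demand in terms of ps becomes qd = 321 − 0.4(ps − 59) = 344.6 - 0.4ps. Setting this equal to supply: 344.6 - 0.4ps = -416.5 + 5.5ps, so ps = 129.
Buyers pay pb = 129 − 59 = 70; q' = -416.5 + 5.5·129 = 293.
Government outlay = subsidy × quantity = 59 × 293 = 17287.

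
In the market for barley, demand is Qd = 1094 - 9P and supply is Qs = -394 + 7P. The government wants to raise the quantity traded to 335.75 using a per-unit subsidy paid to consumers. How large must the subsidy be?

Required subsidy s = 20 per unit

At Q = 335.75, invert demand for the buyer price: Pb = (1094 − 335.75)/9 = 84.25; invert supply for the seller price: Ps = (335.75 − (-394))/7 = 104.25.
The subsidy must fill the gap: s = Ps − Pb = 104.25 − 84.25 = 20.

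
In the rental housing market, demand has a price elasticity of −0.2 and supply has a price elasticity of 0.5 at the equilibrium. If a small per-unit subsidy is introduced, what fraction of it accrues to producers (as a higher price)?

Producer share = 2/7

For a small subsidy around the equilibrium, the benefit split depends on the relative slopes, which at a point are proportional to the elasticities.
Buyer share = εs/(εs + |εd|) = 0.5/(0.5 + 0.2) = 5/7; seller share = |εd|/(εs + |εd|) = 2/7.
So producers capture 2/7 of the subsidy.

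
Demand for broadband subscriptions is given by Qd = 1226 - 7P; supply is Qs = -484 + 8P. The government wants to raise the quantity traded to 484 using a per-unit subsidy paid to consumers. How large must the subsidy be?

At Q = 484, invert demand for the buyer price: Pb = (1226 − 484)/7 = 106; invert supply for the seller price: Ps = (484 − (-484))/8 = 121.
The subsidy must fill the gap: s = Ps − Pb = 121 − 106 = 15.

Required subsidy s = 15 per unit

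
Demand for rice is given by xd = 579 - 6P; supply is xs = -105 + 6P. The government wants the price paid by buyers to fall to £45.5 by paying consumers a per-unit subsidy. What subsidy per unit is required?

Required subsidy s = £23 per unit

At a buyer price of 45.5, quantity demanded is 579 − 6·45.5 = 306.
Sellers supply 306 only when they receive Ps with -105 + 6·Ps = 306, i.e. Ps = 68.5.
s = Ps − Pb = 68.5 − 45.5 = 23.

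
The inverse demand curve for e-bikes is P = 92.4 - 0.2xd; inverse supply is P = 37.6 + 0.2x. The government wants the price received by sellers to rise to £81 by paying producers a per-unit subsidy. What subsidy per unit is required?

At a seller price of 81, quantity supplied is -188 + 5·81 = 217.
Buyers absorb 217 only when they pay Pb = 92.4 − 0.2·217 = 49.
s = Ps − Pb = 81 − 49 = 32.

Required subsidy s = £32 per unit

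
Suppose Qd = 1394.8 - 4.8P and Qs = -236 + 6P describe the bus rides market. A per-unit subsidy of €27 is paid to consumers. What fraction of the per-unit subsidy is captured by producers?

Pre-subsidy: 1394.8 - 4.8P = -236 + 6P gives P* = 151, Q* = 670.
With the rebate, buyers effectively pay Pb = Ps − 27, where Ps is the price sellers receive.
Demand in terms of Ps becomes Qd = 1394.8 − 4.8(Ps − 27) = 1524.4 - 4.8Ps. Setting this equal to supply: 1524.4 - 4.8Ps = -236 + 6Ps, so Ps = 163.
Buyers pay Pb = 163 − 27 = 136; Q' = -236 + 6·163 = 742.
Buyers' price falls by P* − Pb = 151 − 136 = 15; sellers' price rises by Ps − P* = 163 − 151 = 12.
So producers capture 12/27 = 4/9 of each unit of subsidy.

Producer share = 4/9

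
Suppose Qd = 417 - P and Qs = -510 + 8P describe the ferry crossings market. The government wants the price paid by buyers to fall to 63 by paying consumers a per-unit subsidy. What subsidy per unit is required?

Required subsidy s = 45 per unit

At a buyer price of 63, quantity demanded is 417 − 1·63 = 354.
Sellers supply 354 only when they receive Ps with -510 + 8·Ps = 354, i.e. Ps = 108.
s = Ps − Pb = 108 − 63 = 45.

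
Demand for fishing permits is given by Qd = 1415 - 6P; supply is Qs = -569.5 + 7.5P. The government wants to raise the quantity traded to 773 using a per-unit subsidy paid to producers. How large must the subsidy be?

Required subsidy s = 72 per unit

At Q = 773, invert demand for the buyer price: Pb = (1415 − 773)/6 = 107; invert supply for the seller price: Ps = (773 − (-569.5))/7.5 = 179.
The subsidy must fill the gap: s = Ps − Pb = 179 − 107 = 72.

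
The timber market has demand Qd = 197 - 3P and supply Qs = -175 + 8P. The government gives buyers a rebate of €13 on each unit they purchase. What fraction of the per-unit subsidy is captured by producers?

Producer share = 3/11

Pre-subsidy: 197 - 3P = -175 + 8P gives P* = 372/11, Q* = 1051/11.
With the rebate, buyers effectively pay Pb = Ps − 13, where Ps is the price sellers receive.
Demand in terms of Ps becomes Qd = 197 − 3(Ps − 13) = 236 - 3Ps. Setting this equal to supply: 236 - 3Ps = -175 + 8Ps, so Ps = 411/11.
Buyers pay Pb = 411/11 − 13 = 268/11; Q' = -175 + 8·(411/11) = 1363/11.
Buyers' price falls by P* − Pb = 372/11 − 268/11 = 104/11; sellers' price rises by Ps − P* = 411/11 − 372/11 = 39/11.
So producers capture (39/11)/13 = 3/11 of each unit of subsidy.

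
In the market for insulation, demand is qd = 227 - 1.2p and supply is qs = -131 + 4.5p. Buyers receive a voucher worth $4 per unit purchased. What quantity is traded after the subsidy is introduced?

q' = 2953/19

Pre-subsidy: 227 - 1.2p = -131 + 4.5p gives p* = 3580/57, q* = 2881/19.
With the rebate, buyers effectively pay pb = ps − 4, where ps is the price sellers receive.
Demand in terms of ps becomes qd = 227 − 1.2(ps − 4) = 231.8 - 1.2ps. Setting this equal to supply: 231.8 - 1.2ps = -131 + 4.5ps, so ps = 3628/57.
Buyers pay pb = 3628/57 − 4 = 3400/57; q' = -131 + 4.5·(3628/57) = 2953/19.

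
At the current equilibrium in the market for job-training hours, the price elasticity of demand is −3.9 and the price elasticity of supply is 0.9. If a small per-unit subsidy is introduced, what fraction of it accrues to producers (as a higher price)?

For a small subsidy around the equilibrium, the benefit split depends on the relative slopes, which at a point are proportional to the elasticities.
Buyer share = εs/(εs + |εd|) = 0.9/(0.9 + 3.9) = 0.1875; seller share = |εd|/(εs + |εd|) = 0.8125.
So producers capture 0.8125 of the subsidy.

Producer share = 0.8125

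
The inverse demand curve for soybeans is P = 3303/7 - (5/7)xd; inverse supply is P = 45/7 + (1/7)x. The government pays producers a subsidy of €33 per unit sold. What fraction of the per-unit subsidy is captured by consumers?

Pre-subsidy: 3303/7 - (5/7)x = 45/7 + (1/7)x gives x* = 543 and P* = 84.
With the subsidy, sellers receive Ps = Pb + 33 for each unit, where Pb is the price buyers pay.
On the curves, Pb = 3303/7 - (5/7)x and Ps = 45/7 + (1/7)x; the wedge Ps − Pb = 33 gives 45/7 + (1/7)x − (3303/7 - (5/7)x) = 33, so x' = 581.5.
Then Pb = 3303/7 − (5/7)·581.5 = 56.5 and Ps = 45/7 + (1/7)·581.5 = 89.5.
Buyers' price falls by P* − Pb = 84 − 56.5 = 27.5; sellers' price rises by Ps − P* = 89.5 − 84 = 5.5.
So consumers capture 27.5/33 = 5/6 of each unit of subsidy.

Consumer share = 5/6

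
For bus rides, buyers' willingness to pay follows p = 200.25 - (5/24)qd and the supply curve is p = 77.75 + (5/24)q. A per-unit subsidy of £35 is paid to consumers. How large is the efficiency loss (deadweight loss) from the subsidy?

Deadweight loss = £1470

Pre-subsidy: 200.25 - (5/24)q = 77.75 + (5/24)q gives q* = 294 and p* = 139.
With the rebate, buyers effectively pay pb = ps − 35, where ps is the price sellers receive.
On the curves, pb = 200.25 - (5/24)q and ps = 77.75 + (5/24)q; the wedge ps − pb = 35 gives 77.75 + (5/24)q − (200.25 - (5/24)q) = 35, so q' = 378.
Then pb = 200.25 − (5/24)·378 = 121.5 and ps = 77.75 + (5/24)·378 = 156.5.
The subsidy expands output by 378 − 294 = 84 past the efficient level; on those units the gap between marginal cost and willingness to pay runs from 0 up to 35.
DWL = ½ × 35 × 84 = 1470.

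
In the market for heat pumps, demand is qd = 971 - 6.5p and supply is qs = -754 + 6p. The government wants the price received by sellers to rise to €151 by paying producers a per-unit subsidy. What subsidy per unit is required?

Required subsidy s = €25 per unit

At a seller price of 151, quantity supplied is -754 + 6·151 = 152.
Buyers absorb 152 only when they pay pb with 971 − 6.5·pb = 152, i.e. pb = 126.
s = ps − pb = 151 − 126 = 25.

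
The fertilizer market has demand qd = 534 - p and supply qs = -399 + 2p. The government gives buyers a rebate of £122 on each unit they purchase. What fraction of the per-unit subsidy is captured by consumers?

Pre-subsidy: 534 - p = -399 + 2p gives p* = 311, q* = 223.
With the rebate, buyers effectively pay pb = ps − 122, where ps is the price sellers receive.
Demand in terms of ps becomes qd = 534 − 1(ps − 122) = 656 - ps. Setting this equal to supply: 656 - ps = -399 + 2ps, so ps = 1055/3.
Buyers pay pb = 1055/3 − 122 = 689/3; q' = -399 + 2·(1055/3) = 913/3.
Buyers' price falls by p* − pb = 311 − 689/3 = 244/3; sellers' price rises by ps − p* = 1055/3 − 311 = 122/3.
So consumers capture (244/3)/122 = 2/3 of each unit of subsidy.

Consumer share = 2/3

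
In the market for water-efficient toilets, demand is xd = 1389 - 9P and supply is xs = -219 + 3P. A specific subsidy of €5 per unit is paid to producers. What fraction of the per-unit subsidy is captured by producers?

Pre-subsidy: 1389 - 9P = -219 + 3P gives P* = 134, x* = 183.
With the subsidy, sellers receive Ps = Pb + 5 for each unit, where Pb is the price buyers pay.
Supply in terms of Pb becomes xs = -219 + 3(Pb + 5) = -204 + 3Pb. Setting this equal to demand: 1389 - 9Pb = -204 + 3Pb, so Pb = 132.75.
Sellers receive Ps = 132.75 + 5 = 137.75; x' = 1389 − 9·132.75 = 194.25.
Buyers' price falls by P* − Pb = 134 − 132.75 = 1.25; sellers' price rises by Ps − P* = 137.75 − 134 = 3.75.
So producers capture 3.75/5 = 0.75 of each unit of subsidy.

Producer share = 0.75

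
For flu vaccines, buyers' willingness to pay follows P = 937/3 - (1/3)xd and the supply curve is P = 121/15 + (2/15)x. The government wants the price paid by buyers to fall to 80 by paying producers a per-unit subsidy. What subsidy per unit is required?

At a buyer price of 80, quantity demanded is 937 − 3·80 = 697.
Sellers supply 697 only when they receive Ps = 121/15 + (2/15)·697 = 101.
s = Ps − Pb = 101 − 80 = 21.

Required subsidy s = 21 per unit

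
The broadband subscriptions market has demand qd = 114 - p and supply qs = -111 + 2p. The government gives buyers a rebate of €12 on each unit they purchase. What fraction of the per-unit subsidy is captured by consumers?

Pre-subsidy: 114 - p = -111 + 2p gives p* = 75, q* = 39.
With the rebate, buyers effectively pay pb = ps − 12, where ps is the price sellers receive.
Demand in terms of ps becomes qd = 114 − 1(ps − 12) = 126 - ps. Setting this equal to supply: 126 - ps = -111 + 2ps, so ps = 79.
Buyers pay pb = 79 − 12 = 67; q' = -111 + 2·79 = 47.
Buyers' price falls by p* − pb = 75 − 67 = 8; sellers' price rises by ps − p* = 79 − 75 = 4.
So consumers capture 8/12 = 2/3 of each unit of subsidy.

Consumer share = 2/3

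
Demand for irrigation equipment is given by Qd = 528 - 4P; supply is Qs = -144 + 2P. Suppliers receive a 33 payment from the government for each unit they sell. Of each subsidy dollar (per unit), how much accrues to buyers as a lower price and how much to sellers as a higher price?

Pre-subsidy: 528 - 4P = -144 + 2P gives P* = 112, Q* = 80.
With the subsidy, sellers receive Ps = Pb + 33 for each unit, where Pb is the price buyers pay.
Supply in terms of Pb becomes Qs = -144 + 2(Pb + 33) = -78 + 2Pb. Setting this equal to demand: 528 - 4Pb = -78 + 2Pb, so Pb = 101.
Sellers receive Ps = 101 + 33 = 134; Q' = 528 − 4·101 = 124.
Buyers' price falls by P* − Pb = 112 − 101 = 11; sellers' price rises by Ps − P* = 134 − 112 = 22.

Buyers gain 11 per unit; sellers gain 22 per unit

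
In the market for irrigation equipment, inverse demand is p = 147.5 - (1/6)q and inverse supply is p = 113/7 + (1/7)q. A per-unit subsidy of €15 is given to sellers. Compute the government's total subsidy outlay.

Government cost = 92205/13

Pre-subsidy: 147.5 - (1/6)q = 113/7 + (1/7)q gives q* = 5517/13 and p* = 998/13.
With the subsidy, sellers receive ps = pb + 15 for each unit, where pb is the price buyers pay.
On the curves, pb = 147.5 - (1/6)q and ps = 113/7 + (1/7)q; the wedge ps − pb = 15 gives 113/7 + (1/7)q − (147.5 - (1/6)q) = 15, so q' = 6147/13.
Then pb = 147.5 − (1/6)·(6147/13) = 893/13 and ps = 113/7 + (1/7)·(6147/13) = 1088/13.
Government outlay = subsidy × quantity = 15 × 6147/13 = 92205/13.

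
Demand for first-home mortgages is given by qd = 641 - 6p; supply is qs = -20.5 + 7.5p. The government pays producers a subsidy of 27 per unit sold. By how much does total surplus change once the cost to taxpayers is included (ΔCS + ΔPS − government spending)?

Pre-subsidy: 641 - 6p = -20.5 + 7.5p gives p* = 49, q* = 347.
With the subsidy, sellers receive ps = pb + 27 for each unit, where pb is the price buyers pay.
Supply in terms of pb becomes qs = -20.5 + 7.5(pb + 27) = 182 + 7.5pb. Setting this equal to demand: 641 - 6pb = 182 + 7.5pb, so pb = 34.
Sellers receive ps = 34 + 27 = 61; q' = 641 − 6·34 = 437.
ΔCS = ½(347 + 437)(49 − 34) = 5880; ΔPS = ½(347 + 437)(61 − 49) = 4704.
Government spending = 27 × 437 = 11799.
Net change = 5880 + 4704 − 11799 = -1215. The loss equals the DWL triangle ½·27·90.

Net change in total surplus = -1215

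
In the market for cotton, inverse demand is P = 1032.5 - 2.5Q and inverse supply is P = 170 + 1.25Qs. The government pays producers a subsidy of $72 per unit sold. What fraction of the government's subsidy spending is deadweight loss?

Pre-subsidy: 1032.5 - 2.5Q = 170 + 1.25Q gives Q* = 230 and P* = 457.5.
With the subsidy, sellers receive Ps = Pb + 72 for each unit, where Pb is the price buyers pay.
On the curves, Pb = 1032.5 - 2.5Q and Ps = 170 + 1.25Q; the wedge Ps − Pb = 72 gives 170 + 1.25Q − (1032.5 - 2.5Q) = 72, so Q' = 249.2.
Then Pb = 1032.5 − 2.5·249.2 = 409.5 and Ps = 170 + 1.25·249.2 = 481.5.
ΔCS = ½(230 + 249.2)(457.5 − 409.5) = 11500.8; ΔPS = ½(230 + 249.2)(481.5 − 457.5) = 5750.4.
Government spending = 72 × 249.2 = 17942.4.
DWL = ½ × 72 × (249.2 − 230) = 691.2; fraction = 691.2 / 17942.4 = 24/623.

DWL / government spending = 24/623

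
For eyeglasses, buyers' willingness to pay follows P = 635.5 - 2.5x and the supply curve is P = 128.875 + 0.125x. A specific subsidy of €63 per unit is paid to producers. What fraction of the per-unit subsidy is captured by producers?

Producer share = 1/21

Pre-subsidy: 635.5 - 2.5x = 128.875 + 0.125x gives x* = 193 and P* = 153.
With the subsidy, sellers receive Ps = Pb + 63 for each unit, where Pb is the price buyers pay.
On the curves, Pb = 635.5 - 2.5x and Ps = 128.875 + 0.125x; the wedge Ps − Pb = 63 gives 128.875 + 0.125x − (635.5 - 2.5x) = 63, so x' = 217.
Then Pb = 635.5 − 2.5·217 = 93 and Ps = 128.875 + 0.125·217 = 156.
Buyers' price falls by P* − Pb = 153 − 93 = 60; sellers' price rises by Ps − P* = 156 − 153 = 3.
So producers capture 3/63 = 1/21 of each unit of subsidy.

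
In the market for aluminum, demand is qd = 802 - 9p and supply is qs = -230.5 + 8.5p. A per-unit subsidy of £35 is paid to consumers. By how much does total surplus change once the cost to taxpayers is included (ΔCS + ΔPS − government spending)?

Pre-subsidy: 802 - 9p = -230.5 + 8.5p gives p* = 59, q* = 271.
With the rebate, buyers effectively pay pb = ps − 35, where ps is the price sellers receive.
Demand in terms of ps becomes qd = 802 − 9(ps − 35) = 1117 - 9ps. Setting this equal to supply: 1117 - 9ps = -230.5 + 8.5ps, so ps = 77.
Buyers pay pb = 77 − 35 = 42; q' = -230.5 + 8.5·77 = 424.
ΔCS = ½(271 + 424)(59 − 42) = 5907.5; ΔPS = ½(271 + 424)(77 − 59) = 6255.
Government spending = 35 × 424 = 14840.
Net change = 5907.5 + 6255 − 14840 = -2677.5. The loss equals the DWL triangle ½·35·153.

Net change in total surplus = -£2677.5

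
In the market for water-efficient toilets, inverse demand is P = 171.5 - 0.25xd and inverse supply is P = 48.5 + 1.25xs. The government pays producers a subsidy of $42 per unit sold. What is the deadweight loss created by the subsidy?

Pre-subsidy: 171.5 - 0.25x = 48.5 + 1.25x gives x* = 82 and P* = 151.
With the subsidy, sellers receive Ps = Pb + 42 for each unit, where Pb is the price buyers pay.
On the curves, Pb = 171.5 - 0.25x and Ps = 48.5 + 1.25x; the wedge Ps − Pb = 42 gives 48.5 + 1.25x − (171.5 - 0.25x) = 42, so x' = 110.
Then Pb = 171.5 − 0.25·110 = 144 and Ps = 48.5 + 1.25·110 = 186.
The subsidy expands output by 110 − 82 = 28 past the efficient level; on those units the gap between marginal cost and willingness to pay runs from 0 up to 42.
DWL = ½ × 42 × 28 = 588.

Deadweight loss = $588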